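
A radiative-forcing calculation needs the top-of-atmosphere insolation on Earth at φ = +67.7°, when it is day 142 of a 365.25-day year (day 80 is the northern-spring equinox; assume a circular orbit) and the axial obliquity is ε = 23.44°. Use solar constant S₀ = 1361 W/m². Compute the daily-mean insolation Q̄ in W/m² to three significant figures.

Solar longitude: λ_s = 360° × (142 − 80)/365.25 = 61.109°.
sin δ = sin 23.44° × sin 61.109° = 0.34828, so δ = +20.382°.
cos H₀ = −tan(+67.7°) tan(+20.382°) = -0.9059, H₀ = 2.7043 rad.
Bracket: H₀ sin φ sin δ + cos φ cos δ sin H₀ = 2.7043×0.92521×0.34828 + 0.37946×0.93739×0.42347 = 0.871412 + 0.150629 = 1.022041.
Q̄ = (S₀/π) × [bracket] = (1361/π) × 1.022041 = 442.8 W/m².

Q̄ ≈ 443 W/m²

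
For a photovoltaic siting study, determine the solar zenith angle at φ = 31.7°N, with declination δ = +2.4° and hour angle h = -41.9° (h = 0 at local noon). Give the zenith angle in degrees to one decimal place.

cos θ_z = sin φ sin δ + cos φ cos δ cos h = 0.022004 + 0.632713 = 0.654717.
θ_z = arccos(0.654717) = 49.1°.

θ_z = 49.1°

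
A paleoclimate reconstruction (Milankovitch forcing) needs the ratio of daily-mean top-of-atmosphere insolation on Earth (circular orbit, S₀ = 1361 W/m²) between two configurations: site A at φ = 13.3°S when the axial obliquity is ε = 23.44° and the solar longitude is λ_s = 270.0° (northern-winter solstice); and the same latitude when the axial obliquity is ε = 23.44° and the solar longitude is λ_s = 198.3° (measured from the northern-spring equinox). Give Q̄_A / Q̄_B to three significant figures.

Q̄_A / Q̄_B ≈ 1.03

— Configuration A (φ=-13.3°):
Solar declination: sin δ = sin ε · sin λ_s = sin 23.44° × sin 270.0° = -0.39779, so δ = -23.440°.
cos H₀ = −tan(-13.3°) tan(-23.440°) = -0.1025, H₀ = 1.6735 rad.
Bracket: H₀ sin φ sin δ + cos φ cos δ sin H₀ = 1.6735×-0.23005×-0.39779 + 0.97318×0.91748×0.99473 = 0.153145 + 0.888168 = 1.041313.
Q̄ = (S₀/π) × [bracket] = (1361/π) × 1.041313 = 451.12 W/m².
— Configuration B (φ=-13.3°):
Solar declination: sin δ = sin ε · sin λ_s = sin 23.44° × sin 198.3° = -0.12490, so δ = -7.175°.
cos H₀ = −tan(-13.3°) tan(-7.175°) = -0.0298, H₀ = 1.6006 rad.
Bracket: H₀ sin φ sin δ + cos φ cos δ sin H₀ = 1.6006×-0.23005×-0.12490 + 0.97318×0.99217×0.99956 = 0.045990 + 0.965135 = 1.011125.
Q̄ = (S₀/π) × [bracket] = (1361/π) × 1.011125 = 438.04 W/m².
Ratio Q̄_A / Q̄_B = 451.12 / 438.04 = 1.030.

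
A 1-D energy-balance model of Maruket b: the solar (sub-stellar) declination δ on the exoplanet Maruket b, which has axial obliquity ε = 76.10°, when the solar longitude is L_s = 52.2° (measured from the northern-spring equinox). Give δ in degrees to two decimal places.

δ = +50.09°

sin δ = sin ε · sin L_s = sin 76.10° × sin 52.2° = 0.767016.
δ = arcsin(0.767016) = +50.09°.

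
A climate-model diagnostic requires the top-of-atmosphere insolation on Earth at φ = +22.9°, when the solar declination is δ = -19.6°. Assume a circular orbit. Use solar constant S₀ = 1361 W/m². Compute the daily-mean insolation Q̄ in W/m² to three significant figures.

Q̄ ≈ 291 W/m²

cos H₀ = −tan(+22.9°) tan(-19.600°) = 0.1504, H₀ = 1.4198 rad.
Bracket: H₀ sin φ sin δ + cos φ cos δ sin H₀ = 1.4198×0.38912×-0.33545 + 0.92119×0.94206×0.98862 = -0.185327 + 0.857941 = 0.672614.
Q̄ = (S₀/π) × [bracket] = (1361/π) × 0.672614 = 291.4 W/m².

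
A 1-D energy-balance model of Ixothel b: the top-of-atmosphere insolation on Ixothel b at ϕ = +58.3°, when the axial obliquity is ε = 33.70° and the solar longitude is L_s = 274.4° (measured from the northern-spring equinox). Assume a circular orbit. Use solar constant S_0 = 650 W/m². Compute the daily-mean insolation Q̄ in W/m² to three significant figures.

Solar declination: sin δ = sin ε · sin L_s = sin 33.70° × sin 274.4° = -0.55321, so δ = -33.587°.
cos h₀ = −tan(+58.3°) tan(-33.587°) = 1.0752 ≥ 1 ⇒ polar night, h₀ = 0 and Q̄ = 0.

Q̄ ≈ 0.00 W/m²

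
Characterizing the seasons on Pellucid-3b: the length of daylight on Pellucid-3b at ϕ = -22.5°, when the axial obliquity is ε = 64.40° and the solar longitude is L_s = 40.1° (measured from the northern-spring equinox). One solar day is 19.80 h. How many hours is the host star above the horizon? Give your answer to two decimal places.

8.01 h

Solar declination: sin δ = sin ε · sin L_s = sin 64.40° × sin 40.1° = 0.58089, so δ = +35.513°.
cos h₀ = −tan ϕ · tan δ = −tan(-22.5°) × tan(+35.513°) = 0.2956, so h₀ = 1.2707 rad = 72.81°.
Daylight = 2h₀/(2π) × 19.80 h = (1.2707/π) × 19.80 = 8.01 h.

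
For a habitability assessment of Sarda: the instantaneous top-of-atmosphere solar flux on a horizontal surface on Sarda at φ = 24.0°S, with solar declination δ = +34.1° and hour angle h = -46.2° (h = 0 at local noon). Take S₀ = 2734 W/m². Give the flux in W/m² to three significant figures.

cos θ_z = sin φ sin δ + cos φ cos δ cos h = -0.228032 + 0.523586 = 0.295554.
Flux = S₀ · cos θ_z = 2734 × 0.295554 = 808.0 W/m².

808 W/m²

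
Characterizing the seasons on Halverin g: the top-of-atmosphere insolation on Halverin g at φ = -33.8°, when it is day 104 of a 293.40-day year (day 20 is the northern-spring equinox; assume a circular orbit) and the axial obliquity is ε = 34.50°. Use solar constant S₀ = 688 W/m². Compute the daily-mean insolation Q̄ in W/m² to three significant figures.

Solar longitude: λ_s = 360° × (104 − 20)/293.40 = 103.067°.
sin δ = sin 34.50° × sin 103.067° = 0.55174, so δ = +33.486°.
cos H₀ = −tan(-33.8°) tan(+33.486°) = 0.4429, H₀ = 1.1120 rad.
Bracket: H₀ sin φ sin δ + cos φ cos δ sin H₀ = 1.1120×-0.55630×0.55174 + 0.83098×0.83402×0.89659 = -0.341309 + 0.621385 = 0.280076.
Q̄ = (S₀/π) × [bracket] = (688/π) × 0.280076 = 61.34 W/m².

Q̄ ≈ 61.3 W/m²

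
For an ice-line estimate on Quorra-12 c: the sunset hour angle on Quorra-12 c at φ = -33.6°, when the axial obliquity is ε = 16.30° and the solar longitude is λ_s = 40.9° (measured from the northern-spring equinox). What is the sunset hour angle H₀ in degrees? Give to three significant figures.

Solar declination: sin δ = sin ε · sin λ_s = sin 16.30° × sin 40.9° = 0.18376, so δ = +10.589°.
cos H₀ = −tan φ · tan δ = −tan(-33.6°) × tan(+10.589°) = 0.1242, so H₀ = 1.4463 rad = 82.86°.

H₀ = 82.9°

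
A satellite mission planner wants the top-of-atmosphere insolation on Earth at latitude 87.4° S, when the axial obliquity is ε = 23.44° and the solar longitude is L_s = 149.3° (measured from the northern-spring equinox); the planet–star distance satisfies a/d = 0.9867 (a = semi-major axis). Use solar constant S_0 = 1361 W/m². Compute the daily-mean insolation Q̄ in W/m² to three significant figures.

Q̄ ≈ 0.00 W/m²

Solar declination: sin δ = sin ε · sin L_s = sin 23.44° × sin 149.3° = 0.20309, so δ = +11.718°.
cos h₀ = −tan(-87.4°) tan(+11.718°) = 4.5675 ≥ 1 ⇒ polar night, h₀ = 0 and Q̄ = 0.
Inverse-square distance factor (a/d)² = 0.9867² = 0.973577.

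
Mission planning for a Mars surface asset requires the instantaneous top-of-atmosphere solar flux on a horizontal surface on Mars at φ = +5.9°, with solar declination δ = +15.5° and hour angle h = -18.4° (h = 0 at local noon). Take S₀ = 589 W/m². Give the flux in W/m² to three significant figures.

552 W/m²

cos θ_z = sin φ sin δ + cos φ cos δ cos h = 0.027470 + 0.909522 = 0.936992.
Flux = S₀ · cos θ_z = 589 × 0.936992 = 551.9 W/m².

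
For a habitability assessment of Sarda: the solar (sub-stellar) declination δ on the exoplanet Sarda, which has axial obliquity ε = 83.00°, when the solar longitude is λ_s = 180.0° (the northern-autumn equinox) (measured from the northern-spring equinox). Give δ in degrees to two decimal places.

δ = +0.00°

sin δ = sin ε · sin λ_s = sin 83.00° × sin 180.0° = 0.000000.
δ = arcsin(0.000000) = +0.00°.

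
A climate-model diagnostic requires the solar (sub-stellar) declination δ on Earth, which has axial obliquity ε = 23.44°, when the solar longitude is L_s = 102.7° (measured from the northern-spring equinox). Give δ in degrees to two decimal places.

δ = +22.83°

sin δ = sin ε · sin L_s = sin 23.44° × sin 102.7° = 0.388056.
δ = arcsin(0.388056) = +22.83°.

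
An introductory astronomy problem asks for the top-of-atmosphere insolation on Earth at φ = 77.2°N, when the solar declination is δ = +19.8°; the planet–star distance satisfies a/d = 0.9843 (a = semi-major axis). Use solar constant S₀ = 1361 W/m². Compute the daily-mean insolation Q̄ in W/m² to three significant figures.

Q̄ ≈ 436 W/m²

cos H₀ = −tan(+77.2°) tan(+19.800°) = -1.5846 ≤ −1 ⇒ polar day, H₀ = π.
Bracket: H₀ sin φ sin δ + cos φ cos δ sin H₀ = 3.1416×0.97515×0.33874 + 0.22155×0.94088×0.00000 = 1.037741 + 0.000000 = 1.037741.
Inverse-square distance factor (a/d)² = 0.9843² = 0.968846.
Q̄ = (S₀/π) × 0.968846 × [bracket] = (1361/π) × 0.968846 × 1.037741 = 435.6 W/m².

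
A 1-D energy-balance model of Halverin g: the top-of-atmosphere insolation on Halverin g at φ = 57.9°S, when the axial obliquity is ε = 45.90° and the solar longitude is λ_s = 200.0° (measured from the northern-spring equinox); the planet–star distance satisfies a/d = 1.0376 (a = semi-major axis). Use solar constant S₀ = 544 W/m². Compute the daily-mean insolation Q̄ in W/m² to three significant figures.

Solar declination: sin δ = sin ε · sin λ_s = sin 45.90° × sin 200.0° = -0.24561, so δ = -14.218°.
cos H₀ = −tan(-57.9°) tan(-14.218°) = -0.4039, H₀ = 1.9866 rad.
Bracket: H₀ sin φ sin δ + cos φ cos δ sin H₀ = 1.9866×-0.84712×-0.24561 + 0.53140×0.96937×0.91480 = 0.413334 + 0.471235 = 0.884569.
Inverse-square distance factor (a/d)² = 1.0376² = 1.076614.
Q̄ = (S₀/π) × 1.076614 × [bracket] = (544/π) × 1.076614 × 0.884569 = 164.9 W/m².

Q̄ ≈ 165 W/m²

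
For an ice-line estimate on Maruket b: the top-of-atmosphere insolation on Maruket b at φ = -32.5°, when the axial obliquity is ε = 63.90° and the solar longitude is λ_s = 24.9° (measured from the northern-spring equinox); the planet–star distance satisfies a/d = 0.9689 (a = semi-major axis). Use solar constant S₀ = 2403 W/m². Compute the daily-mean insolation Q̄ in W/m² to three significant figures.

Solar declination: sin δ = sin ε · sin λ_s = sin 63.90° × sin 24.9° = 0.37810, so δ = +22.216°.
cos H₀ = −tan(-32.5°) tan(+22.216°) = 0.2602, H₀ = 1.3076 rad.
Bracket: H₀ sin φ sin δ + cos φ cos δ sin H₀ = 1.3076×-0.53730×0.37810 + 0.84339×0.92576×0.96556 = -0.265643 + 0.753887 = 0.488244.
Inverse-square distance factor (a/d)² = 0.9689² = 0.938767.
Q̄ = (S₀/π) × 0.938767 × [bracket] = (2403/π) × 0.938767 × 0.488244 = 350.6 W/m².

Q̄ ≈ 351 W/m²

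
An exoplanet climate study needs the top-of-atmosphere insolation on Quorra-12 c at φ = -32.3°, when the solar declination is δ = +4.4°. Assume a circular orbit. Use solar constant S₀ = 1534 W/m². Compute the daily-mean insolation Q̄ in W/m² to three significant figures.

Q̄ ≈ 381 W/m²

cos H₀ = −tan(-32.3°) tan(+4.400°) = 0.0486, H₀ = 1.5221 rad.
Bracket: H₀ sin φ sin δ + cos φ cos δ sin H₀ = 1.5221×-0.53435×0.07672 + 0.84526×0.99705×0.99882 = -0.062399 + 0.841772 = 0.779373.
Q̄ = (S₀/π) × [bracket] = (1534/π) × 0.779373 = 380.6 W/m².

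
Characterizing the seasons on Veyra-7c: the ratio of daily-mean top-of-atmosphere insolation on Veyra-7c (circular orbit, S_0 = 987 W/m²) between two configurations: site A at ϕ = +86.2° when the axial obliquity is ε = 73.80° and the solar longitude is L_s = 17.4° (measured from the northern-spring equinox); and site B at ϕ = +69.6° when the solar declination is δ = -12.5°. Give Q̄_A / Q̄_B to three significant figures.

— Configuration A (ϕ=+86.2°):
Solar declination: sin δ = sin ε · sin L_s = sin 73.80° × sin 17.4° = 0.28717, so δ = +16.688°.
cos h₀ = −tan(+86.2°) tan(+16.688°) = -4.5136 ≤ −1 ⇒ polar day, h₀ = π.
Bracket: h₀ sin ϕ sin δ + cos ϕ cos δ sin h₀ = 3.1416×0.99780×0.28717 + 0.06627×0.95788×0.00000 = 0.900188 + 0.000000 = 0.900188.
Q̄ = (S_0/π) × [bracket] = (987/π) × 0.900188 = 282.81 W/m².
— Configuration B (ϕ=+69.6°):
cos h₀ = −tan(+69.6°) tan(-12.500°) = 0.5961, h₀ = 0.9321 rad.
Bracket: h₀ sin ϕ sin δ + cos ϕ cos δ sin h₀ = 0.9321×0.93728×-0.21644 + 0.34857×0.97630×0.80290 = -0.189090 + 0.273234 = 0.084144.
Q̄ = (S_0/π) × [bracket] = (987/π) × 0.084144 = 26.436 W/m².
Ratio Q̄_A / Q̄_B = 282.81 / 26.436 = 10.70.

Q̄_A / Q̄_B ≈ 10.7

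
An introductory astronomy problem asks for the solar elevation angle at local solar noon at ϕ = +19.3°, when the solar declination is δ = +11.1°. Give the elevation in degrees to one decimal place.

81.8°

At local noon the hour angle is zero, so the zenith angle equals |ϕ − δ| = |+19.3° − (+11.100°)| = 8.200°.
Elevation = 90° − 8.200° = 81.8°.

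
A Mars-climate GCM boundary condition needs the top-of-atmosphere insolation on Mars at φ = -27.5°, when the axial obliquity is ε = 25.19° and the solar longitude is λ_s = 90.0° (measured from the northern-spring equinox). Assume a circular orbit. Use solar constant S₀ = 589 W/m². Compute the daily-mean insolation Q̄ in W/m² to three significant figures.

Solar declination: sin δ = sin ε · sin λ_s = sin 25.19° × sin 90.0° = 0.42562, so δ = +25.190°.
cos H₀ = −tan(-27.5°) tan(+25.190°) = 0.2448, H₀ = 1.3234 rad.
Bracket: H₀ sin φ sin δ + cos φ cos δ sin H₀ = 1.3234×-0.46175×0.42562 + 0.88701×0.90490×0.96956 = -0.260088 + 0.778223 = 0.518135.
Q̄ = (S₀/π) × [bracket] = (589/π) × 0.518135 = 97.14 W/m².

Q̄ ≈ 97.1 W/m²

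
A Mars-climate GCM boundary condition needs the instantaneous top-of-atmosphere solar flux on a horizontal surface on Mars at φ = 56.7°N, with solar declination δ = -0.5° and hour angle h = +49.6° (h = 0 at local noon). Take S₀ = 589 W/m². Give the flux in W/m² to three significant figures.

205 W/m²

cos θ_z = sin φ sin δ + cos φ cos δ cos h = -0.007294 + 0.355819 = 0.348525.
Flux = S₀ · cos θ_z = 589 × 0.348525 = 205.3 W/m².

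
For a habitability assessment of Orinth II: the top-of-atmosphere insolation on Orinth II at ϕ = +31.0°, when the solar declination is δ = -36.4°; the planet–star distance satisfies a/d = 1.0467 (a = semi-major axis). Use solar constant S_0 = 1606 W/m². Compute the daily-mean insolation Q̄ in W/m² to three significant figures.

cos h₀ = −tan(+31.0°) tan(-36.400°) = 0.4430, h₀ = 1.1119 rad.
Bracket: h₀ sin ϕ sin δ + cos ϕ cos δ sin h₀ = 1.1119×0.51504×-0.59342 + 0.85717×0.80489×0.89653 = -0.339836 + 0.618541 = 0.278705.
Inverse-square distance factor (a/d)² = 1.0467² = 1.095581.
Q̄ = (S_0/π) × 1.095581 × [bracket] = (1606/π) × 1.095581 × 0.278705 = 156.1 W/m².

Q̄ ≈ 156 W/m²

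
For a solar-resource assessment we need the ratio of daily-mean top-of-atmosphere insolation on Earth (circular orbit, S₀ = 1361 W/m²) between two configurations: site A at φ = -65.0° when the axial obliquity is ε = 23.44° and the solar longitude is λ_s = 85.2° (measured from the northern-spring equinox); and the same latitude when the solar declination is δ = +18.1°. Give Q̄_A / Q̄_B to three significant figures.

— Configuration A (φ=-65.0°):
Solar declination: sin δ = sin ε · sin λ_s = sin 23.44° × sin 85.2° = 0.39639, so δ = +23.353°.
cos H₀ = −tan(-65.0°) tan(+23.353°) = 0.9259, H₀ = 0.3873 rad.
Bracket: H₀ sin φ sin δ + cos φ cos δ sin H₀ = 0.3873×-0.90631×0.39639 + 0.42262×0.91808×0.37772 = -0.139138 + 0.146555 = 0.007417.
Q̄ = (S₀/π) × [bracket] = (1361/π) × 0.007417 = 3.2132 W/m².
— Configuration B (φ=-65.0°):
cos H₀ = −tan(-65.0°) tan(+18.100°) = 0.7009, H₀ = 0.7941 rad.
Bracket: H₀ sin φ sin δ + cos φ cos δ sin H₀ = 0.7941×-0.90631×0.31068 + 0.42262×0.95052×0.71323 = -0.223597 + 0.286511 = 0.062914.
Q̄ = (S₀/π) × [bracket] = (1361/π) × 0.062914 = 27.256 W/m².
Ratio Q̄_A / Q̄_B = 3.2132 / 27.256 = 0.1179.

Q̄_A / Q̄_B ≈ 0.118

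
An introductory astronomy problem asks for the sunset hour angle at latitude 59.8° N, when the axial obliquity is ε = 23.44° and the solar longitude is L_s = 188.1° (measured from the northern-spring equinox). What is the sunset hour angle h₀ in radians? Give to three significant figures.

Solar declination: sin δ = sin ε · sin L_s = sin 23.44° × sin 188.1° = -0.05605, so δ = -3.213°.
cos h₀ = −tan ϕ · tan δ = −tan(+59.8°) × tan(-3.213°) = 0.0965, so h₀ = 1.4742 rad = 84.47°.

h₀ = 1.47 rad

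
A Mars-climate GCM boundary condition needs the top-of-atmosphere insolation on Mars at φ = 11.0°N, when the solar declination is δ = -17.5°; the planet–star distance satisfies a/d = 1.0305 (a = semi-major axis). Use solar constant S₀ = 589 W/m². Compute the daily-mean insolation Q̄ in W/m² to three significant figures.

Q̄ ≈ 169 W/m²

cos H₀ = −tan(+11.0°) tan(-17.500°) = 0.0613, H₀ = 1.5095 rad.
Bracket: H₀ sin φ sin δ + cos φ cos δ sin H₀ = 1.5095×0.19081×-0.30071 + 0.98163×0.95372×0.99812 = -0.086613 + 0.934440 = 0.847827.
Inverse-square distance factor (a/d)² = 1.0305² = 1.061930.
Q̄ = (S₀/π) × 1.061930 × [bracket] = (589/π) × 1.061930 × 0.847827 = 168.8 W/m².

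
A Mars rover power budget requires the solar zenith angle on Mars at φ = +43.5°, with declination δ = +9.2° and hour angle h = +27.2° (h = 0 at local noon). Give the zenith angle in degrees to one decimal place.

cos θ_z = sin φ sin δ + cos φ cos δ cos h = 0.110055 + 0.636861 = 0.746916.
θ_z = arccos(0.746916) = 41.7°.

θ_z = 41.7°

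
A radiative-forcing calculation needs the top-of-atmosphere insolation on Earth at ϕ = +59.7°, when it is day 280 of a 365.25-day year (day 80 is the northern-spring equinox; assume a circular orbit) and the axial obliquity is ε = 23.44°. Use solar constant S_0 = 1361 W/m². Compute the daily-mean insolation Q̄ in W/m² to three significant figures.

Q̄ ≈ 153 W/m²

Solar longitude: L_s = 360° × (280 − 80)/365.25 = 197.125°.
sin δ = sin 23.44° × sin 197.125° = -0.11713, so δ = -6.727°.
cos h₀ = −tan(+59.7°) tan(-6.727°) = 0.2018, h₀ = 1.3676 rad.
Bracket: h₀ sin ϕ sin δ + cos ϕ cos δ sin h₀ = 1.3676×0.86340×-0.11713 + 0.50453×0.99312×0.97942 = -0.138305 + 0.490747 = 0.352442.
Q̄ = (S_0/π) × [bracket] = (1361/π) × 0.352442 = 152.7 W/m².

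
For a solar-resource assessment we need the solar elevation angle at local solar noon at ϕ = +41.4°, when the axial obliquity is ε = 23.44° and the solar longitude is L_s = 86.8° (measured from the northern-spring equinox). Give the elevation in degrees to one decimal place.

Solar declination: sin δ = sin ε · sin L_s = sin 23.44° × sin 86.8° = 0.39717, so δ = +23.401°.
At local noon the hour angle is zero, so the zenith angle equals |ϕ − δ| = |+41.4° − (+23.401°)| = 17.999°.
Elevation = 90° − 17.999° = 72.0°.

72.0°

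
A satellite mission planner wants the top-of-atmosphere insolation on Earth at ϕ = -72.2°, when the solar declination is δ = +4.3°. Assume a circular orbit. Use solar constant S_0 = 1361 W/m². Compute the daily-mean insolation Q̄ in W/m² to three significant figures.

cos h₀ = −tan(-72.2°) tan(+4.300°) = 0.2342, h₀ = 1.3344 rad.
Bracket: h₀ sin ϕ sin δ + cos ϕ cos δ sin h₀ = 1.3344×-0.95213×0.07498 + 0.30570×0.99719×0.97219 = -0.095264 + 0.296363 = 0.201099.
Q̄ = (S_0/π) × [bracket] = (1361/π) × 0.201099 = 87.12 W/m².

Q̄ ≈ 87.1 W/m²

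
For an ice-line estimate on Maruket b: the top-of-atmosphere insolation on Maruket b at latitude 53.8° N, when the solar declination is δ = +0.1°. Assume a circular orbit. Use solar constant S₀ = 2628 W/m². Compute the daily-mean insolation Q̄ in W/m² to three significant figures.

Q̄ ≈ 496 W/m²

cos H₀ = −tan(+53.8°) tan(+0.100°) = -0.0024, H₀ = 1.5732 rad.
Bracket: H₀ sin φ sin δ + cos φ cos δ sin H₀ = 1.5732×0.80696×0.00175 + 0.59061×1.00000×1.00000 = 0.002222 + 0.590610 = 0.592832.
Q̄ = (S₀/π) × [bracket] = (2628/π) × 0.592832 = 495.9 W/m².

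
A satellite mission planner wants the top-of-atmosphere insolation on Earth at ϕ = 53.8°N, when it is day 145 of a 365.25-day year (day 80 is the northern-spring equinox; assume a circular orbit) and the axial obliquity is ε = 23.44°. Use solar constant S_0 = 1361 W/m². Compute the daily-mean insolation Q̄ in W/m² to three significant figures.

Solar longitude: L_s = 360° × (145 − 80)/365.25 = 64.066°.
sin δ = sin 23.44° × sin 64.066° = 0.35773, so δ = +20.961°.
cos h₀ = −tan(+53.8°) tan(+20.961°) = -0.5234, h₀ = 2.1216 rad.
Bracket: h₀ sin ϕ sin δ + cos ϕ cos δ sin h₀ = 2.1216×0.80696×0.35773 + 0.59061×0.93383×0.85208 = 0.612450 + 0.469947 = 1.082397.
Q̄ = (S_0/π) × [bracket] = (1361/π) × 1.082397 = 468.9 W/m².

Q̄ ≈ 469 W/m²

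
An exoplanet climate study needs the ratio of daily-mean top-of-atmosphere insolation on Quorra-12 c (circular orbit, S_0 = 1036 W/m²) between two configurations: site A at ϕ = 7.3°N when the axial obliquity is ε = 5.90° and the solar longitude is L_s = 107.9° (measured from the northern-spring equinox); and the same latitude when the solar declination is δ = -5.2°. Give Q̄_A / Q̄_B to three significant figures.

— Configuration A (ϕ=+7.3°):
Solar declination: sin δ = sin ε · sin L_s = sin 5.90° × sin 107.9° = 0.09782, so δ = +5.613°.
cos h₀ = −tan(+7.3°) tan(+5.613°) = -0.0126, h₀ = 1.5834 rad.
Bracket: h₀ sin ϕ sin δ + cos ϕ cos δ sin h₀ = 1.5834×0.12706×0.09782 + 0.99189×0.99520×0.99992 = 0.019680 + 0.987050 = 1.006730.
Q̄ = (S_0/π) × [bracket] = (1036/π) × 1.006730 = 331.99 W/m².
— Configuration B (ϕ=+7.3°):
cos h₀ = −tan(+7.3°) tan(-5.200°) = 0.0117, h₀ = 1.5591 rad.
Bracket: h₀ sin ϕ sin δ + cos ϕ cos δ sin h₀ = 1.5591×0.12706×-0.09063 + 0.99189×0.99588×0.99993 = -0.017954 + 0.987734 = 0.969780.
Q̄ = (S_0/π) × [bracket] = (1036/π) × 0.969780 = 319.80 W/m².
Ratio Q̄_A / Q̄_B = 331.99 / 319.80 = 1.038.

Q̄_A / Q̄_B ≈ 1.04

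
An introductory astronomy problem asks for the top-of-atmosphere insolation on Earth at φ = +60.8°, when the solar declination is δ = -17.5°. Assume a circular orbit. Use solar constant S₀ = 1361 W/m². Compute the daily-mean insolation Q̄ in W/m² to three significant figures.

cos H₀ = −tan(+60.8°) tan(-17.500°) = 0.5642, H₀ = 0.9714 rad.
Bracket: H₀ sin φ sin δ + cos φ cos δ sin H₀ = 0.9714×0.87292×-0.30071 + 0.48786×0.95372×0.82566 = -0.254988 + 0.384165 = 0.129177.
Q̄ = (S₀/π) × [bracket] = (1361/π) × 0.129177 = 55.96 W/m².

Q̄ ≈ 56.0 W/m²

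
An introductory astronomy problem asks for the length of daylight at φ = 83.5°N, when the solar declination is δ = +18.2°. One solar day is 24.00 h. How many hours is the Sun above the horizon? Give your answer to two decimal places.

24.00 h

Sunrise equation: cos H₀ = −tan φ · tan δ = -2.8857 ≤ −1, so the Sun never sets (polar day) and H₀ = π.
Daylight = 2H₀/(2π) × 24.00 h = (3.1416/π) × 24.00 = 24.00 h.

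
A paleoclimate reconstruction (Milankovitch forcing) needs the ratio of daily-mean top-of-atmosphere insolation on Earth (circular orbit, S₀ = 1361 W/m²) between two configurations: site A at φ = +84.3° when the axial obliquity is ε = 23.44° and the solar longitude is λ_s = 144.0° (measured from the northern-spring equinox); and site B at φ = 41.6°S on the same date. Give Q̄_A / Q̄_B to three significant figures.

Q̄_A / Q̄_B ≈ 1.46

— Configuration A (φ=+84.3°):
Solar declination: sin δ = sin ε · sin λ_s = sin 23.44° × sin 144.0° = 0.23381, so δ = +13.522°.
cos H₀ = −tan(+84.3°) tan(+13.522°) = -2.4093 ≤ −1 ⇒ polar day, H₀ = π.
Bracket: H₀ sin φ sin δ + cos φ cos δ sin H₀ = 3.1416×0.99506×0.23381 + 0.09932×0.97228×0.00000 = 0.730909 + 0.000000 = 0.730909.
Q̄ = (S₀/π) × [bracket] = (1361/π) × 0.730909 = 316.64 W/m².
— Configuration B (φ=-41.6°):
cos H₀ = −tan(-41.6°) tan(+13.522°) = 0.2135, H₀ = 1.3556 rad.
Bracket: H₀ sin φ sin δ + cos φ cos δ sin H₀ = 1.3556×-0.66393×0.23381 + 0.74780×0.97228×0.97694 = -0.210434 + 0.710305 = 0.499871.
Q̄ = (S₀/π) × [bracket] = (1361/π) × 0.499871 = 216.55 W/m².
Ratio Q̄_A / Q̄_B = 316.64 / 216.55 = 1.462.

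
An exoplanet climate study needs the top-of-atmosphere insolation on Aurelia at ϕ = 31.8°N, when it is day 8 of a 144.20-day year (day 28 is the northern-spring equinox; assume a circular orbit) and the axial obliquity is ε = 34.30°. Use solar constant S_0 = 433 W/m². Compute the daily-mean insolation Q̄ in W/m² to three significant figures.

Solar longitude: L_s = 360° × (8 − 28)/144.20 = -49.931°, i.e. -49.931° + 360° = 310.069°.
sin δ = sin 34.30° × sin 310.069° = -0.43125, so δ = -25.547°.
cos h₀ = −tan(+31.8°) tan(-25.547°) = 0.2964, h₀ = 1.2699 rad.
Bracket: h₀ sin ϕ sin δ + cos ϕ cos δ sin h₀ = 1.2699×0.52696×-0.43125 + 0.84989×0.90223×0.95508 = -0.288587 + 0.732352 = 0.443765.
Q̄ = (S_0/π) × [bracket] = (433/π) × 0.443765 = 61.16 W/m².

Q̄ ≈ 61.2 W/m²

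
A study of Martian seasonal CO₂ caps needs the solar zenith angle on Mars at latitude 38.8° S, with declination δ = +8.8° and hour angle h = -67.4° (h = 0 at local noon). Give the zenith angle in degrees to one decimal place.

θ_z = 78.5°

cos θ_z = sin φ sin δ + cos φ cos δ cos h = -0.095862 + 0.295970 = 0.200108.
θ_z = arccos(0.200108) = 78.5°.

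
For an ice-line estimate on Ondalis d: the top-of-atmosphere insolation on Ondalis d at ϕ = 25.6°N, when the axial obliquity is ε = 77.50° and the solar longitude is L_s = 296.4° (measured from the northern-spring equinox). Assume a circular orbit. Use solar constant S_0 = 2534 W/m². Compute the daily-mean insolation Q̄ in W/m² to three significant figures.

Solar declination: sin δ = sin ε · sin L_s = sin 77.50° × sin 296.4° = -0.87448, so δ = -60.983°.
cos h₀ = −tan(+25.6°) tan(-60.983°) = 0.8638, h₀ = 0.5281 rad.
Bracket: h₀ sin ϕ sin δ + cos ϕ cos δ sin h₀ = 0.5281×0.43209×-0.87448 + 0.90183×0.48506×0.50389 = -0.199545 + 0.220422 = 0.020877.
Q̄ = (S_0/π) × [bracket] = (2534/π) × 0.020877 = 16.84 W/m².

Q̄ ≈ 16.8 W/m²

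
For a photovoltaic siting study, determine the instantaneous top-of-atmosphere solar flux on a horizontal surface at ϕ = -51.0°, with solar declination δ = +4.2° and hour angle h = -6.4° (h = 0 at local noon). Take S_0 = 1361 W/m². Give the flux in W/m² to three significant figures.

cos θ_z = sin ϕ sin δ + cos ϕ cos δ cos h = -0.056917 + 0.623719 = 0.566802.
Flux = S_0 · cos θ_z = 1361 × 0.566802 = 771.4 W/m².

771 W/m²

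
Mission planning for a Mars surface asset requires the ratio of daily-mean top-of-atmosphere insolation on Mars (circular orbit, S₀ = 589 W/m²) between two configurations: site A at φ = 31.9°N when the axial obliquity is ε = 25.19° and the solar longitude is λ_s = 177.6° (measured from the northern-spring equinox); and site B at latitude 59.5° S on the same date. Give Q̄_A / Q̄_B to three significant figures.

Q̄_A / Q̄_B ≈ 1.79

— Configuration A (φ=+31.9°):
Solar declination: sin δ = sin ε · sin λ_s = sin 25.19° × sin 177.6° = 0.01782, so δ = +1.021°.
cos H₀ = −tan(+31.9°) tan(+1.021°) = -0.0111, H₀ = 1.5819 rad.
Bracket: H₀ sin φ sin δ + cos φ cos δ sin H₀ = 1.5819×0.52844×0.01782 + 0.84897×0.99984×0.99994 = 0.014896 + 0.848783 = 0.863679.
Q̄ = (S₀/π) × [bracket] = (589/π) × 0.863679 = 161.93 W/m².
— Configuration B (φ=-59.5°):
cos H₀ = −tan(-59.5°) tan(+1.021°) = 0.0303, H₀ = 1.5405 rad.
Bracket: H₀ sin φ sin δ + cos φ cos δ sin H₀ = 1.5405×-0.86163×0.01782 + 0.50754×0.99984×0.99954 = -0.023653 + 0.507225 = 0.483572.
Q̄ = (S₀/π) × [bracket] = (589/π) × 0.483572 = 90.662 W/m².
Ratio Q̄_A / Q̄_B = 161.93 / 90.662 = 1.786.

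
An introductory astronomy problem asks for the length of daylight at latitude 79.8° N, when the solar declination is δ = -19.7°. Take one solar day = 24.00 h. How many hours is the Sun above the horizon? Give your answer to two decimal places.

0.00 h

cos H₀ = −tan φ · tan δ = 1.9900 ≥ 1, so the Sun never rises (polar night) and H₀ = 0.
Daylight = 2H₀/(2π) × 24.00 h = (0.0000/π) × 24.00 = 0.00 h.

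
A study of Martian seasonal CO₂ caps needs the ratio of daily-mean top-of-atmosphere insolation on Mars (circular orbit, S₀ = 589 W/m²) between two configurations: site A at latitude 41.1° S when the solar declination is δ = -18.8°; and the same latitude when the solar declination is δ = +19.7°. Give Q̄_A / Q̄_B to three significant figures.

— Configuration A (φ=-41.1°):
cos H₀ = −tan(-41.1°) tan(-18.800°) = -0.2970, H₀ = 1.8723 rad.
Bracket: H₀ sin φ sin δ + cos φ cos δ sin H₀ = 1.8723×-0.65738×-0.32227 + 0.75356×0.94665×0.95489 = 0.396654 + 0.681178 = 1.077832.
Q̄ = (S₀/π) × [bracket] = (589/π) × 1.077832 = 202.08 W/m².
— Configuration B (φ=-41.1°):
cos H₀ = −tan(-41.1°) tan(+19.700°) = 0.3123, H₀ = 1.2531 rad.
Bracket: H₀ sin φ sin δ + cos φ cos δ sin H₀ = 1.2531×-0.65738×0.33710 + 0.75356×0.94147×0.94997 = -0.277690 + 0.673960 = 0.396270.
Q̄ = (S₀/π) × [bracket] = (589/π) × 0.396270 = 74.294 W/m².
Ratio Q̄_A / Q̄_B = 202.08 / 74.294 = 2.720.

Q̄_A / Q̄_B ≈ 2.72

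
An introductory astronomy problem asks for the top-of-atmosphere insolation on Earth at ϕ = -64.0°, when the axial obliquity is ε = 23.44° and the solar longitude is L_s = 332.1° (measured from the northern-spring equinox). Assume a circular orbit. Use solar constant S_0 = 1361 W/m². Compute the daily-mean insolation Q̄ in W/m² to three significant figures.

Solar declination: sin δ = sin ε · sin L_s = sin 23.44° × sin 332.1° = -0.18614, so δ = -10.727°.
cos h₀ = −tan(-64.0°) tan(-10.727°) = -0.3884, h₀ = 1.9697 rad.
Bracket: h₀ sin ϕ sin δ + cos ϕ cos δ sin h₀ = 1.9697×-0.89879×-0.18614 + 0.43837×0.98252×0.92148 = 0.329532 + 0.396888 = 0.726420.
Q̄ = (S_0/π) × [bracket] = (1361/π) × 0.726420 = 314.7 W/m².

Q̄ ≈ 315 W/m²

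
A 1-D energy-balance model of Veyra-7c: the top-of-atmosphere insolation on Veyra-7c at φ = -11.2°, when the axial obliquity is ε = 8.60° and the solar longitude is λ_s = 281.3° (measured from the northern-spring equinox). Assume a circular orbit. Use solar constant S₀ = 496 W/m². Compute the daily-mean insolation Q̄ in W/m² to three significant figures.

Solar declination: sin δ = sin ε · sin λ_s = sin 8.60° × sin 281.3° = -0.14664, so δ = -8.432°.
cos H₀ = −tan(-11.2°) tan(-8.432°) = -0.0294, H₀ = 1.6002 rad.
Bracket: H₀ sin φ sin δ + cos φ cos δ sin H₀ = 1.6002×-0.19423×-0.14664 + 0.98096×0.98919×0.99957 = 0.045577 + 0.969939 = 1.015516.
Q̄ = (S₀/π) × [bracket] = (496/π) × 1.015516 = 160.3 W/m².

Q̄ ≈ 160 W/m²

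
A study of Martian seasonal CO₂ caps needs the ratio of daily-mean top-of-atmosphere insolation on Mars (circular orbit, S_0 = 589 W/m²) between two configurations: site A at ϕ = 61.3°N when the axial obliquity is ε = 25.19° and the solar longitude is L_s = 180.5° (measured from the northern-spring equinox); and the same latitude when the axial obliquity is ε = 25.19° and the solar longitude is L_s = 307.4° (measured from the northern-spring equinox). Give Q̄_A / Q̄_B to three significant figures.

— Configuration A (ϕ=+61.3°):
Solar declination: sin δ = sin ε · sin L_s = sin 25.19° × sin 180.5° = -0.00371, so δ = -0.213°.
cos h₀ = −tan(+61.3°) tan(-0.213°) = 0.0068, h₀ = 1.5640 rad.
Bracket: h₀ sin ϕ sin δ + cos ϕ cos δ sin h₀ = 1.5640×0.87715×-0.00371 + 0.48022×0.99999×0.99998 = -0.005090 + 0.480206 = 0.475116.
Q̄ = (S_0/π) × [bracket] = (589/π) × 0.475116 = 89.077 W/m².
— Configuration B (ϕ=+61.3°):
Solar declination: sin δ = sin ε · sin L_s = sin 25.19° × sin 307.4° = -0.33812, so δ = -19.762°.
cos h₀ = −tan(+61.3°) tan(-19.762°) = 0.6562, h₀ = 0.8550 rad.
Bracket: h₀ sin ϕ sin δ + cos ϕ cos δ sin h₀ = 0.8550×0.87715×-0.33812 + 0.48022×0.94110×0.75455 = -0.253578 + 0.341008 = 0.087430.
Q̄ = (S_0/π) × [bracket] = (589/π) × 0.087430 = 16.392 W/m².
Ratio Q̄_A / Q̄_B = 89.077 / 16.392 = 5.434.

Q̄_A / Q̄_B ≈ 5.43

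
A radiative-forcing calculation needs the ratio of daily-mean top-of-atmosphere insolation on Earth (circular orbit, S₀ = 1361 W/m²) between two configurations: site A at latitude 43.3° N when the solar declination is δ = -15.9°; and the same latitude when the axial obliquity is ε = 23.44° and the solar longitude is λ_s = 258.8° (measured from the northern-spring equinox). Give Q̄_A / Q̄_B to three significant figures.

Q̄_A / Q̄_B ≈ 1.42

— Configuration A (φ=+43.3°):
cos H₀ = −tan(+43.3°) tan(-15.900°) = 0.2684, H₀ = 1.2990 rad.
Bracket: H₀ sin φ sin δ + cos φ cos δ sin H₀ = 1.2990×0.68582×-0.27396 + 0.72777×0.96174×0.96330 = -0.244066 + 0.674238 = 0.430172.
Q̄ = (S₀/π) × [bracket] = (1361/π) × 0.430172 = 186.36 W/m².
— Configuration B (φ=+43.3°):
Solar declination: sin δ = sin ε · sin λ_s = sin 23.44° × sin 258.8° = -0.39021, so δ = -22.968°.
cos H₀ = −tan(+43.3°) tan(-22.968°) = 0.3994, H₀ = 1.1600 rad.
Bracket: H₀ sin φ sin δ + cos φ cos δ sin H₀ = 1.1600×0.68582×-0.39021 + 0.72777×0.92072×0.91679 = -0.310432 + 0.614316 = 0.303884.
Q̄ = (S₀/π) × [bracket] = (1361/π) × 0.303884 = 131.65 W/m².
Ratio Q̄_A / Q̄_B = 186.36 / 131.65 = 1.416.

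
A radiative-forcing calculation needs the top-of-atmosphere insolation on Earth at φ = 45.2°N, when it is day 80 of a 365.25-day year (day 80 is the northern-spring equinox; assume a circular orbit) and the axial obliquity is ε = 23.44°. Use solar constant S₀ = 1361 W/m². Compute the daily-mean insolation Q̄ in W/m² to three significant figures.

Solar longitude: λ_s = 360° × (80 − 80)/365.25 = 0.000°.
sin δ = sin 23.44° × sin 0.000° = 0.00000, so δ = +0.000°.
cos H₀ = −tan(+45.2°) tan(+0.000°) = -0.0000, H₀ = 1.5708 rad.
Bracket: H₀ sin φ sin δ + cos φ cos δ sin H₀ = 1.5708×0.70957×0.00000 + 0.70463×1.00000×1.00000 = 0.000000 + 0.704630 = 0.704630.
Q̄ = (S₀/π) × [bracket] = (1361/π) × 0.704630 = 305.3 W/m².

Q̄ ≈ 305 W/m²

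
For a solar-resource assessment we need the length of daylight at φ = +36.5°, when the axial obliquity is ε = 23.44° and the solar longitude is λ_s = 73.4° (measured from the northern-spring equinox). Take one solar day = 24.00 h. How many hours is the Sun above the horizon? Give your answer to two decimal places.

Solar declination: sin δ = sin ε · sin λ_s = sin 23.44° × sin 73.4° = 0.38121, so δ = +22.409°.
cos H₀ = −tan φ · tan δ = −tan(+36.5°) × tan(+22.409°) = -0.3051, so H₀ = 1.8809 rad = 107.77°.
Daylight = 2H₀/(2π) × 24.00 h = (1.8809/π) × 24.00 = 14.37 h.

14.37 h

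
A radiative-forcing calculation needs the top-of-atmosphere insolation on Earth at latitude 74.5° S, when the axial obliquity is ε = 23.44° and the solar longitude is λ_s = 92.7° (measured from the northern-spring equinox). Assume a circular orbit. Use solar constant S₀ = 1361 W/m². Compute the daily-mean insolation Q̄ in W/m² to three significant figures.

Solar declination: sin δ = sin ε · sin λ_s = sin 23.44° × sin 92.7° = 0.39735, so δ = +23.412°.
cos H₀ = −tan(-74.5°) tan(+23.412°) = 1.5613 ≥ 1 ⇒ polar night, H₀ = 0 and Q̄ = 0.

Q̄ ≈ 0.00 W/m²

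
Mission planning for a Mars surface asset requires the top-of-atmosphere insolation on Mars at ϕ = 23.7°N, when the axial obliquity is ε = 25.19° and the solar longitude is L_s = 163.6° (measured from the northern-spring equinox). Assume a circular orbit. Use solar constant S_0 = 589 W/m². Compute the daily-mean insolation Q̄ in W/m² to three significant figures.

Q̄ ≈ 185 W/m²

Solar declination: sin δ = sin ε · sin L_s = sin 25.19° × sin 163.6° = 0.12017, so δ = +6.902°.
cos h₀ = −tan(+23.7°) tan(+6.902°) = -0.0531, h₀ = 1.6240 rad.
Bracket: h₀ sin ϕ sin δ + cos ϕ cos δ sin h₀ = 1.6240×0.40195×0.12017 + 0.91566×0.99275×0.99859 = 0.078443 + 0.907740 = 0.986183.
Q̄ = (S_0/π) × [bracket] = (589/π) × 0.986183 = 184.9 W/m².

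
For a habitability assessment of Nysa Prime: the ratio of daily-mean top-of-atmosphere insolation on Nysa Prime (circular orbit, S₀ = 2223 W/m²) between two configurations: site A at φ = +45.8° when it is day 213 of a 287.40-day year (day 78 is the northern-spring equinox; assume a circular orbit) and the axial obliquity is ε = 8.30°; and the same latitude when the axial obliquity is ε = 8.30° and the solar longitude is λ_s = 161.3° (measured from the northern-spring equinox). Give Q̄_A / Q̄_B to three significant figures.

— Configuration A (φ=+45.8°):
Solar longitude: λ_s = 360° × (213 − 78)/287.40 = 169.102°.
sin δ = sin 8.30° × sin 169.102° = 0.02729, so δ = +1.564°.
cos H₀ = −tan(+45.8°) tan(+1.564°) = -0.0281, H₀ = 1.5989 rad.
Bracket: H₀ sin φ sin δ + cos φ cos δ sin H₀ = 1.5989×0.71691×0.02729 + 0.69717×0.99963×0.99961 = 0.031282 + 0.696640 = 0.727922.
Q̄ = (S₀/π) × [bracket] = (2223/π) × 0.727922 = 515.08 W/m².
— Configuration B (φ=+45.8°):
Solar declination: sin δ = sin ε · sin λ_s = sin 8.30° × sin 161.3° = 0.04628, so δ = +2.653°.
cos H₀ = −tan(+45.8°) tan(+2.653°) = -0.0476, H₀ = 1.6185 rad.
Bracket: H₀ sin φ sin δ + cos φ cos δ sin H₀ = 1.6185×0.71691×0.04628 + 0.69717×0.99893×0.99886 = 0.053700 + 0.695630 = 0.749330.
Q̄ = (S₀/π) × [bracket] = (2223/π) × 0.749330 = 530.23 W/m².
Ratio Q̄_A / Q̄_B = 515.08 / 530.23 = 0.9714.

Q̄_A / Q̄_B ≈ 0.971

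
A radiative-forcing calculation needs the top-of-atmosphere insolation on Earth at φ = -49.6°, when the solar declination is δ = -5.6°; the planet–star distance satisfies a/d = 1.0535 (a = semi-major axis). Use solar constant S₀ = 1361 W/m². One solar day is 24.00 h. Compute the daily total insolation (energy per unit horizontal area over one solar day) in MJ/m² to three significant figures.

31.8 MJ/m²

cos H₀ = −tan(-49.6°) tan(-5.600°) = -0.1152, H₀ = 1.6863 rad.
Bracket: H₀ sin φ sin δ + cos φ cos δ sin H₀ = 1.6863×-0.76154×-0.09758 + 0.64812×0.99523×0.99334 = 0.125311 + 0.640733 = 0.766044.
Inverse-square distance factor (a/d)² = 1.0535² = 1.109862.
Q̄ = (S₀/π) × 1.109862 × [bracket] = (1361/π) × 1.109862 × 0.766044 = 368.32 W/m².
Daily total = Q̄ × 24.00 h × 3600 s/h = 368.32 × 24.00 × 3600 / 10⁶ = 31.82 MJ/m².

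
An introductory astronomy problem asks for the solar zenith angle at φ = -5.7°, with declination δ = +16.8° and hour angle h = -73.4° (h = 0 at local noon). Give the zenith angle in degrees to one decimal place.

θ_z = 75.9°

cos θ_z = sin φ sin δ + cos φ cos δ cos h = -0.028707 + 0.272143 = 0.243436.
θ_z = arccos(0.243436) = 75.9°.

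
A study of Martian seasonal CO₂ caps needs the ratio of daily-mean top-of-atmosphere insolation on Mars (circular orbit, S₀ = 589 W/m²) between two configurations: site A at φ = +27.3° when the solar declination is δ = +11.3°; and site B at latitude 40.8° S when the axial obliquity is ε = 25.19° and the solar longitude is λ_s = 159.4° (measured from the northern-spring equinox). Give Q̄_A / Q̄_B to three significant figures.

— Configuration A (φ=+27.3°):
cos H₀ = −tan(+27.3°) tan(+11.300°) = -0.1031, H₀ = 1.6741 rad.
Bracket: H₀ sin φ sin δ + cos φ cos δ sin H₀ = 1.6741×0.45865×0.19595 + 0.88862×0.98061×0.99467 = 0.150455 + 0.866745 = 1.017200.
Q̄ = (S₀/π) × [bracket] = (589/π) × 1.017200 = 190.71 W/m².
— Configuration B (φ=-40.8°):
Solar declination: sin δ = sin ε · sin λ_s = sin 25.19° × sin 159.4° = 0.14975, so δ = +8.613°.
cos H₀ = −tan(-40.8°) tan(+8.613°) = 0.1307, H₀ = 1.4397 rad.
Bracket: H₀ sin φ sin δ + cos φ cos δ sin H₀ = 1.4397×-0.65342×0.14975 + 0.75700×0.98872×0.99142 = -0.140874 + 0.742039 = 0.601165.
Q̄ = (S₀/π) × [bracket] = (589/π) × 0.601165 = 112.71 W/m².
Ratio Q̄_A / Q̄_B = 190.71 / 112.71 = 1.692.

Q̄_A / Q̄_B ≈ 1.69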